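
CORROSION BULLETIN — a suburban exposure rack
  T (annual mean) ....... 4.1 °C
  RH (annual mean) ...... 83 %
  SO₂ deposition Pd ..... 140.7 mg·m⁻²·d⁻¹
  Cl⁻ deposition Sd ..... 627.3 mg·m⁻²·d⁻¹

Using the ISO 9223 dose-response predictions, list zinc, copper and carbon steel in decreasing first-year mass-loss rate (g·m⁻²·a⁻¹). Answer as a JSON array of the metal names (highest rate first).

zinc: temperature factor f = +0.038·(-5.9) = -0.2242
  SO₂ term: 0.0129·140.7^0.44·exp(0.046·83-0.2242) = 4.136
  Sd branch = 0.0175·Sd^0.57·e^(0.008·RH+0.085·T) = 1.894 μm/a
  r_corr = 4.136 + 1.894 = 6.03 μm/a
  mass loss = 6.03 μm/a × 7.14 g/cm³ = 43.05 g·m⁻²·a⁻¹
copper: temperature factor f = +0.126·(-5.9) = -0.7434
  SO₂ term: 0.0053·140.7^0.26·exp(0.059·83-0.7434) = 1.221
  Cl⁻ term: 0.01025·627.3^0.27·exp(0.036·83+0.049·4.1) = 1.416
  sum: 1.221 + 1.416 → r_corr = 2.637 μm/a
  mass loss = 2.637 μm/a × 8.96 g/cm³ = 23.62 g·m⁻²·a⁻¹
carbon steel: T≤10 °C ⇒ hinge +0.150·(4.1−10) = -0.8850
  Pd branch = 1.77·Pd^0.52·e^(0.02·RH+f) = 50.31 μm/a
  Sd branch = 0.102·Sd^0.62·e^(0.033·RH+0.04·T) = 100.9 μm/a
  sum: 50.31 + 100.9 → r_corr = 151.2 μm/a
  mass loss = 151.2 μm/a × 7.85 g/cm³ = 1187 g·m⁻²·a⁻¹
Ordering by g·m⁻²·a⁻¹: carbon steel (1190) > zinc (43.1) > copper (23.6)

["carbon steel", "zinc", "copper"]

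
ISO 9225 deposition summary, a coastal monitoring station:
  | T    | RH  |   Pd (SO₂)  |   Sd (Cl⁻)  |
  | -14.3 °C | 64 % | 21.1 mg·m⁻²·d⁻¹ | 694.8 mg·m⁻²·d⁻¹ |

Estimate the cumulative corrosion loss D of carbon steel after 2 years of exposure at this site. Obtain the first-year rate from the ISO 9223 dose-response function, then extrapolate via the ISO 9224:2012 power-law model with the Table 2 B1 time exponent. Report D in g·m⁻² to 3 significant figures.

carbon steel: temperature factor f = +0.150·(-24.3) = -3.6450
  SO₂ term: 1.77·21.1^0.52·exp(0.02·64-3.6450) = 0.8119
  Cl⁻ term: 0.102·694.8^0.62·exp(0.033·64+0.04·-14.3) = 27.5
  sum: 0.8119 + 27.5 → r_corr = 28.31 μm/a
Power-law: D(2) = r_corr · 2^0.523
  D(2) = 28.31 × 2^0.523 = 28.31 × 1.437 = 40.69 μm
  Mass loss = 40.69 μm × 7.85 g/cm³ = 319.4 g·m⁻²

D(2) = 319 g·m⁻²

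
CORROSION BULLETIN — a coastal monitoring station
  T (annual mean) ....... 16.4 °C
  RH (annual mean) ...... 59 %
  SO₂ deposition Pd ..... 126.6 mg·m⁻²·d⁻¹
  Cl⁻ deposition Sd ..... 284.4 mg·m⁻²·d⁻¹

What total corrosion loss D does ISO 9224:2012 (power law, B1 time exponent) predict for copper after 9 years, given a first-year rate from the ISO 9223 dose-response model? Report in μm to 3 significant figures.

copper: f(T) = -0.080·(T−10) [T>10 °C] = -0.5120
  sulphur-dioxide contribution → 0.3634 μm/a
  chloride contribution → 0.8805 μm/a
  total first-year rate 1.244 μm/a
ISO 9224: D(t) = r_corr · t^b with b = 0.667 (copper, B1)
  D(9) = 1.244 × 9^0.667 = 1.244 × 4.33 = 5.386 μm

D(9) = 5.39 μm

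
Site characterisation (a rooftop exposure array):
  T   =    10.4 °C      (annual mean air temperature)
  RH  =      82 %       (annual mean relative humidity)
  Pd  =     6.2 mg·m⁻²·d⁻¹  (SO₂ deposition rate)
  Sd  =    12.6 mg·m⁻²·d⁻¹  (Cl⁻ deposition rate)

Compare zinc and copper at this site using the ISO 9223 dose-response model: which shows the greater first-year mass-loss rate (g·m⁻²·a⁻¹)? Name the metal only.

copper

zinc: T>10 °C ⇒ hinge -0.071·(10.4−10) = -0.0284
  Pd branch = 0.0129·Pd^0.44·e^(0.046·RH+f) = 1.216 μm/a
  Cl⁻ term: 0.0175·12.6^0.57·exp(0.008·82+0.085·10.4) = 0.346
  sum: 1.216 + 0.346 → r_corr = 1.562 μm/a
  mass loss = 1.562 μm/a × 7.14 g/cm³ = 11.16 g·m⁻²·a⁻¹
copper: T>10 °C ⇒ hinge -0.080·(10.4−10) = -0.0320
  SO₂ term: 0.0053·6.2^0.26·exp(0.059·82-0.0320) = 1.041
  Cl⁻ term: 0.01025·12.6^0.27·exp(0.036·82+0.049·10.4) = 0.6474
  sum: 1.041 + 0.6474 → r_corr = 1.689 μm/a
  mass loss = 1.689 μm/a × 8.96 g/cm³ = 15.13 g·m⁻²·a⁻¹
Ordering by g·m⁻²·a⁻¹: copper (15.1) > zinc (11.2)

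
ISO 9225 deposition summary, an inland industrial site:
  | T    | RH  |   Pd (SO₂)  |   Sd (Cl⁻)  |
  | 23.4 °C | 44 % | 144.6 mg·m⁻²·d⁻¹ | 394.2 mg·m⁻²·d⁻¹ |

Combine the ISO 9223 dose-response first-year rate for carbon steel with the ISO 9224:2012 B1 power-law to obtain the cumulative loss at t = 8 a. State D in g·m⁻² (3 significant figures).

D(8) = 1.69e+03 g·m⁻²

carbon steel: temperature factor f = -0.054·(13.4) = -0.7236
  Pd branch = 1.77·Pd^0.52·e^(0.02·RH+f) = 27.49 μm/a
  Sd branch = 0.102·Sd^0.62·e^(0.033·RH+0.04·T) = 45.19 μm/a
  r_corr = 27.49 + 45.19 = 72.68 μm/a
Power-law: D(8) = r_corr · 8^0.523
  D(8) = 72.68 × 8^0.523 = 72.68 × 2.967 = 215.6 μm
  Mass loss = 215.6 μm × 7.85 g/cm³ = 1693 g·m⁻²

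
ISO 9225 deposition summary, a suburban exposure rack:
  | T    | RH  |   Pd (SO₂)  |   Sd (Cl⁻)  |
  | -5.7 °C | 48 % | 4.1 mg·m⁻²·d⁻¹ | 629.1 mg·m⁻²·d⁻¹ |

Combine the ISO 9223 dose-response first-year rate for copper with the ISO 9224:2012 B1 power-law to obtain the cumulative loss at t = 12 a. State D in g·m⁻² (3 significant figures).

D(12) = 12.5 g·m⁻²

copper: T≤10 °C ⇒ hinge +0.126·(-5.7−10) = -1.9782
  SO₂ term: 0.0053·4.1^0.26·exp(0.059·48-1.9782) = 0.01796
  Cl⁻ term: 0.01025·629.1^0.27·exp(0.036·48+0.049·-5.7) = 0.2486
  sum: 0.01796 + 0.2486 → r_corr = 0.2666 μm/a
Power-law: D(12) = r_corr · 12^0.667
  D(12) = 0.2666 × 12^0.667 = 0.2666 × 5.246 = 1.398 μm
  Mass loss = 1.398 μm × 8.96 g/cm³ = 12.53 g·m⁻²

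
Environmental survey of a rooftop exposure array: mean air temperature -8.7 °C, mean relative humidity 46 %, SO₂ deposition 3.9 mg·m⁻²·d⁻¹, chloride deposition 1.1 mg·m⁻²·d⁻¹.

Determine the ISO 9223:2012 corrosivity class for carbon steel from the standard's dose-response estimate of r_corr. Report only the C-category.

C1

carbon steel: temperature factor f = +0.150·(-18.7) = -2.8050
  sulphur-dioxide contribution → 0.5454 μm/a
  chloride contribution → 0.3486 μm/a
  ⇒ r_corr(carbon steel) = 0.894 μm/a
ISO 9223 Table 2 (carbon steel): 0 < 0.894 ≤ 1.3 μm/a ⇒ C1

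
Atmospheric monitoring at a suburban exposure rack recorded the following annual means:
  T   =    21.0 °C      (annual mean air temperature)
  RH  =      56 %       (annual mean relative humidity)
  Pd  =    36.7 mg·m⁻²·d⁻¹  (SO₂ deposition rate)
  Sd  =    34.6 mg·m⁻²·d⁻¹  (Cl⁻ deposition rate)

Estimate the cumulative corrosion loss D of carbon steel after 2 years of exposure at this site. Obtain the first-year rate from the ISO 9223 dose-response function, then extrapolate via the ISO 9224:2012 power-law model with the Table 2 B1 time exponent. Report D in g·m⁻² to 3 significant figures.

carbon steel: temperature factor f = -0.054·(11.0) = -0.5940
  sulphur-dioxide contribution → 19.5 μm/a
  chloride contribution → 13.5 μm/a
  total first-year rate 33 μm/a
Power-law: D(2) = r_corr · 2^0.523
  D(2) = 33 × 2^0.523 = 33 × 1.437 = 47.41 μm
  Mass loss = 47.41 μm × 7.85 g/cm³ = 372.2 g·m⁻²

D(2) = 372 g·m⁻²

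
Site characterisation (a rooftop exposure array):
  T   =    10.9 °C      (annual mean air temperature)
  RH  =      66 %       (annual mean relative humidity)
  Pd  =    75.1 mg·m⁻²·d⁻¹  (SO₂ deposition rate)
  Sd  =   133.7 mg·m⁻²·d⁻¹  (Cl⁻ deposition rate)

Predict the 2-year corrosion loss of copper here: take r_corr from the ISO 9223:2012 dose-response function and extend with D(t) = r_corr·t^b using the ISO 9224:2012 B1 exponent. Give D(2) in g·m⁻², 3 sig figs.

D(2) = 20.6 g·m⁻²

copper: temperature factor f = -0.080·(0.9) = -0.0720
  SO₂ term: 0.0053·75.1^0.26·exp(0.059·66-0.0720) = 0.7444
  Cl⁻ term: 0.01025·133.7^0.27·exp(0.036·66+0.049·10.9) = 0.7057
  sum: 0.7444 + 0.7057 → r_corr = 1.45 μm/a
ISO 9224: D(t) = r_corr · t^b with b = 0.667 (copper, B1)
  D(2) = 1.45 × 2^0.667 = 1.45 × 1.588 = 2.302 μm
  Mass loss = 2.302 μm × 8.96 g/cm³ = 20.63 g·m⁻²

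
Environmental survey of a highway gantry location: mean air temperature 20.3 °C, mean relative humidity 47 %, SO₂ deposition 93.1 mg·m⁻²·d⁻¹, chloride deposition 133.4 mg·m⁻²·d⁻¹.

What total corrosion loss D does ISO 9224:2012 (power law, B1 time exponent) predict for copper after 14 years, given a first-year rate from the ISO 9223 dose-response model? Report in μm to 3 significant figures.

D(14) = 3.98 μm

copper: temperature factor f = -0.080·(10.3) = -0.8240
  SO₂ term: 0.0053·93.1^0.26·exp(0.059·47-0.8240) = 0.121
  Cl⁻ term: 0.01025·133.4^0.27·exp(0.036·47+0.049·20.3) = 0.5641
  r_corr = 0.121 + 0.5641 = 0.685 μm/a
ISO 9224: D(t) = r_corr · t^b with b = 0.667 (copper, B1)
  D(14) = 0.685 × 14^0.667 = 0.685 × 5.814 = 3.983 μm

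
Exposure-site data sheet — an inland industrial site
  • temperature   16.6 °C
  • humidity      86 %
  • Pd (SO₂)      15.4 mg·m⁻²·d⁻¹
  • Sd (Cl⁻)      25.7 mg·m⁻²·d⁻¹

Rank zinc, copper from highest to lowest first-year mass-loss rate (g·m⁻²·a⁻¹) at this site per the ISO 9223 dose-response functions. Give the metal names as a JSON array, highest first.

["copper", "zinc"]

zinc: temperature factor f = -0.071·(6.6) = -0.4686
  Pd branch = 0.0129·Pd^0.44·e^(0.046·RH+f) = 1.405 μm/a
  Sd branch = 0.0175·Sd^0.57·e^(0.008·RH+0.085·T) = 0.9084 μm/a
  r_corr = 1.405 + 0.9084 = 2.313 μm/a
  mass loss = 2.313 μm/a × 7.14 g/cm³ = 16.52 g·m⁻²·a⁻¹
copper: temperature factor f = -0.080·(6.6) = -0.5280
  SO₂ term: 0.0053·15.4^0.26·exp(0.059·86-0.5280) = 1.017
  Cl⁻ term: 0.01025·25.7^0.27·exp(0.036·86+0.049·16.6) = 1.228
  r_corr = 1.017 + 1.228 = 2.245 μm/a
  mass loss = 2.245 μm/a × 8.96 g/cm³ = 20.12 g·m⁻²·a⁻¹
Ordering by g·m⁻²·a⁻¹: copper (20.1) > zinc (16.5)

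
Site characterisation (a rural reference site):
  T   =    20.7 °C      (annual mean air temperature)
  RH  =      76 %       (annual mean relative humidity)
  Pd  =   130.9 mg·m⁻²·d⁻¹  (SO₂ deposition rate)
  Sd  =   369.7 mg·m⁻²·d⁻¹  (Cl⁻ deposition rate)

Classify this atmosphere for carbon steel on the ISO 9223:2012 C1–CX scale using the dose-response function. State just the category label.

carbon steel: T>10 °C ⇒ hinge -0.054·(20.7−10) = -0.5778
  SO₂ term: 1.77·130.9^0.52·exp(0.02·76-0.5778) = 57.28
  Sd branch = 0.102·Sd^0.62·e^(0.033·RH+0.04·T) = 112.1 μm/a
  sum: 57.28 + 112.1 → r_corr = 169.3 μm/a
169 μm/a falls in (80, 200] for carbon steel → category C5

C5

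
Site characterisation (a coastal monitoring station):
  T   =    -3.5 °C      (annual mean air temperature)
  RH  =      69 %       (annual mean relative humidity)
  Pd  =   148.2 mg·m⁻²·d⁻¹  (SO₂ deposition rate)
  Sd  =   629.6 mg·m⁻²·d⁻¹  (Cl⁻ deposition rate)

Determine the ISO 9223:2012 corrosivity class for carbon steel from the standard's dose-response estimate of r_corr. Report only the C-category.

C4

carbon steel: temperature factor f = +0.150·(-13.5) = -2.0250
  Pd branch = 1.77·Pd^0.52·e^(0.02·RH+f) = 12.49 μm/a
  Cl⁻ term: 0.102·629.6^0.62·exp(0.033·69+0.04·-3.5) = 47
  r_corr = 12.49 + 47 = 59.49 μm/a
Category bounds: 50…80 μm/a bracket r_corr ⇒ C4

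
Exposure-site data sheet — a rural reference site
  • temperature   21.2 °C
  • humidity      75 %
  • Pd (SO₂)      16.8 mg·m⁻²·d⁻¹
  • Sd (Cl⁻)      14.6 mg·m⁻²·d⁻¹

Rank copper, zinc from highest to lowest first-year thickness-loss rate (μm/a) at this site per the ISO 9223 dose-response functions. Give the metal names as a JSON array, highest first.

copper: temperature factor f = -0.080·(11.2) = -0.8960
  SO₂ term: 0.0053·16.8^0.26·exp(0.059·75-0.8960) = 0.3763
  Sd branch = 0.01025·Sd^0.27·e^(0.036·RH+0.049·T) = 0.8889 μm/a
  r_corr = 0.3763 + 0.8889 = 1.265 μm/a
zinc: T>10 °C ⇒ hinge -0.071·(21.2−10) = -0.7952
  SO₂ term: 0.0129·16.8^0.44·exp(0.046·75-0.7952) = 0.6349
  Sd branch = 0.0175·Sd^0.57·e^(0.008·RH+0.085·T) = 0.891 μm/a
  sum: 0.6349 + 0.891 → r_corr = 1.526 μm/a
Ordering by μm/a: zinc (1.53) > copper (1.27)

["zinc", "copper"]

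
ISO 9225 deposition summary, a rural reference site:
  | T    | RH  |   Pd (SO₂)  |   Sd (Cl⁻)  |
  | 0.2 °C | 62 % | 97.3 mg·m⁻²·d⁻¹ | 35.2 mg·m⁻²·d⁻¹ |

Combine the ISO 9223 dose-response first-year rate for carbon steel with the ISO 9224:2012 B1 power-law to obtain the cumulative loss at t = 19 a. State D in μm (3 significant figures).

D(19) = 105 μm

carbon steel: T≤10 °C ⇒ hinge +0.150·(0.2−10) = -1.4700
  sulphur-dioxide contribution → 15.2 μm/a
  chloride contribution → 7.236 μm/a
  ⇒ r_corr(carbon steel) = 22.44 μm/a
ISO 9224: D(t) = r_corr · t^b with b = 0.523 (carbon steel, B1)
  D(19) = 22.44 × 19^0.523 = 22.44 × 4.664 = 104.7 μm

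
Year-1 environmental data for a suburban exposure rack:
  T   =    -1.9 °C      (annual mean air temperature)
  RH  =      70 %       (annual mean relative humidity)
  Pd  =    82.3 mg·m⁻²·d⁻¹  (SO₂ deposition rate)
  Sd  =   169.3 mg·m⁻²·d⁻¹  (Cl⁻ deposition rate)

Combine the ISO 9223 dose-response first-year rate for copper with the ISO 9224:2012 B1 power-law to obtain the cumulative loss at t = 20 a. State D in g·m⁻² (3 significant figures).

copper: temperature factor f = +0.126·(-11.9) = -1.4994
  sulphur-dioxide contribution → 0.2316 μm/a
  chloride contribution → 0.4639 μm/a
  total first-year rate 0.6955 μm/a
ISO 9224: D(t) = r_corr · t^b with b = 0.667 (copper, B1)
  D(20) = 0.6955 × 20^0.667 = 0.6955 × 7.375 = 5.13 μm
  Mass loss = 5.13 μm × 8.96 g/cm³ = 45.96 g·m⁻²

D(20) = 46.0 g·m⁻²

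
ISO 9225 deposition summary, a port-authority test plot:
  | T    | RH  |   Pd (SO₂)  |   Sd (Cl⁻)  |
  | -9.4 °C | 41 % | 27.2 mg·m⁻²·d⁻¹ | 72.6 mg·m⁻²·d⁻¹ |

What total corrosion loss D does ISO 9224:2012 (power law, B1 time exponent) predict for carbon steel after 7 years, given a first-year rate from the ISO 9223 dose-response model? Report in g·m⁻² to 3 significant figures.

carbon steel: temperature factor f = +0.150·(-19.4) = -2.9100
  SO₂ term: 1.77·27.2^0.52·exp(0.02·41-2.9100) = 1.22
  Cl⁻ term: 0.102·72.6^0.62·exp(0.033·41+0.04·-9.4) = 3.861
  sum: 1.22 + 3.861 → r_corr = 5.081 μm/a
ISO 9224: D(t) = r_corr · t^b with b = 0.523 (carbon steel, B1)
  D(7) = 5.081 × 7^0.523 = 5.081 × 2.767 = 14.06 μm
  Mass loss = 14.06 μm × 7.85 g/cm³ = 110.4 g·m⁻²

D(7) = 110 g·m⁻²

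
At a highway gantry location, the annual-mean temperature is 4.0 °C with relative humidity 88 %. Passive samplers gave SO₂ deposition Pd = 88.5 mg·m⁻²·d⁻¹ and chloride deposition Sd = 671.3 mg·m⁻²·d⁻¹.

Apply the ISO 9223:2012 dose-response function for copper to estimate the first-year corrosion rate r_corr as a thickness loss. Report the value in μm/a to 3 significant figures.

r_corr = 3.15 μm/a

copper: temperature factor f = +0.126·(-6.0) = -0.7560
  Pd branch = 0.0053·Pd^0.26·e^(0.059·RH+f) = 1.436 μm/a
  Cl⁻ term: 0.01025·671.3^0.27·exp(0.036·88+0.049·4.0) = 1.718
  r_corr = 1.436 + 1.718 = 3.153 μm/a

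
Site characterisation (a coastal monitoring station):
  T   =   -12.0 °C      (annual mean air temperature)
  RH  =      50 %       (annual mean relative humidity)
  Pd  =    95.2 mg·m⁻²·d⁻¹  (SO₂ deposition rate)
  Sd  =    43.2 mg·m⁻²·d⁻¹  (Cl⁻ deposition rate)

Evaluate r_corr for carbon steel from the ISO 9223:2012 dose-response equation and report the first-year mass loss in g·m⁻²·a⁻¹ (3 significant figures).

r_corr = 41.5 g·m⁻²·a⁻¹

carbon steel: f(T) = +0.150·(T−10) [T≤10 °C] = -3.3000
  sulphur-dioxide contribution → 1.897 μm/a
  chloride contribution → 3.394 μm/a
  total first-year rate 5.291 μm/a
Convert to mass loss: 5.291 μm/a × 7.85 g/cm³ = 41.53 g·m⁻²·a⁻¹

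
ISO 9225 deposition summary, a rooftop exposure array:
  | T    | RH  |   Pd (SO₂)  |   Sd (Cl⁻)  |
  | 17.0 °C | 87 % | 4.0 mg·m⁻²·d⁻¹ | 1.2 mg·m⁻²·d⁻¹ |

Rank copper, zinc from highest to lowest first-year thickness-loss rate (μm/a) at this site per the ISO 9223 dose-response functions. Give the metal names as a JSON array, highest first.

copper: T>10 °C ⇒ hinge -0.080·(17.0−10) = -0.5600
  SO₂ term: 0.0053·4.0^0.26·exp(0.059·87-0.5600) = 0.7359
  Sd branch = 0.01025·Sd^0.27·e^(0.036·RH+0.049·T) = 0.5676 μm/a
  r_corr = 0.7359 + 0.5676 = 1.304 μm/a
zinc: T>10 °C ⇒ hinge -0.071·(17.0−10) = -0.4970
  Pd branch = 0.0129·Pd^0.44·e^(0.046·RH+f) = 0.7901 μm/a
  Cl⁻ term: 0.0175·1.2^0.57·exp(0.008·87+0.085·17.0) = 0.1652
  sum: 0.7901 + 0.1652 → r_corr = 0.9553 μm/a
Ordering by μm/a: copper (1.3) > zinc (0.955)

["copper", "zinc"]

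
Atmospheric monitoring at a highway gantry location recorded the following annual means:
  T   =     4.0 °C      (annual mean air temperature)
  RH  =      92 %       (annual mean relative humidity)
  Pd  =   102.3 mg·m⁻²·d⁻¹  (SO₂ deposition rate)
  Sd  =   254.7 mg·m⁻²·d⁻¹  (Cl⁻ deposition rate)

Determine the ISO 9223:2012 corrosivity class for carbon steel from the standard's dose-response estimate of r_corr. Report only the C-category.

carbon steel: temperature factor f = +0.150·(-6.0) = -0.9000
  SO₂ term: 1.77·102.3^0.52·exp(0.02·92-0.9000) = 50.27
  Sd branch = 0.102·Sd^0.62·e^(0.033·RH+0.04·T) = 77.33 μm/a
  sum: 50.27 + 77.33 → r_corr = 127.6 μm/a
128 μm/a falls in (80, 200] for carbon steel → category C5

C5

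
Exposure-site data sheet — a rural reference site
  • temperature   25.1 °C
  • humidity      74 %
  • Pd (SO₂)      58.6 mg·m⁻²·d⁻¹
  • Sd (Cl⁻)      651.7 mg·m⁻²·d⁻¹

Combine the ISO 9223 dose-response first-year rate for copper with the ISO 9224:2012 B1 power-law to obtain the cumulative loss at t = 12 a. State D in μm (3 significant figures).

copper: f(T) = -0.080·(T−10) [T>10 °C] = -1.2080
  Pd branch = 0.0053·Pd^0.26·e^(0.059·RH+f) = 0.3593 μm/a
  Cl⁻ term: 0.01025·651.7^0.27·exp(0.036·74+0.049·25.1) = 2.895
  sum: 0.3593 + 2.895 → r_corr = 3.254 μm/a
ISO 9224: D(t) = r_corr · t^b with b = 0.667 (copper, B1)
  D(12) = 3.254 × 12^0.667 = 3.254 × 5.246 = 17.07 μm

D(12) = 17.1 μm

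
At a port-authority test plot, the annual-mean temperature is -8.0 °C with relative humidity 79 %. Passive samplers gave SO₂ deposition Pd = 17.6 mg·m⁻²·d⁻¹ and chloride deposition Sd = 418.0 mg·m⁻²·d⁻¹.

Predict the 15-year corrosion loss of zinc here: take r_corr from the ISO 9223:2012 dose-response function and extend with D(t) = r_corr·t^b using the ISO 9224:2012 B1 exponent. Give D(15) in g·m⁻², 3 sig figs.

D(15) = 89.8 g·m⁻²

zinc: temperature factor f = +0.038·(-18.0) = -0.6840
  SO₂ term: 0.0129·17.6^0.44·exp(0.046·79-0.6840) = 0.8705
  Sd branch = 0.0175·Sd^0.57·e^(0.008·RH+0.085·T) = 0.5203 μm/a
  r_corr = 0.8705 + 0.5203 = 1.391 μm/a
Long-term exponent b (ISO 9224 Table 2, B1) = 0.813
  D(15) = 1.391 × 15^0.813 = 1.391 × 9.04 = 12.57 μm
  Mass loss = 12.57 μm × 7.14 g/cm³ = 89.77 g·m⁻²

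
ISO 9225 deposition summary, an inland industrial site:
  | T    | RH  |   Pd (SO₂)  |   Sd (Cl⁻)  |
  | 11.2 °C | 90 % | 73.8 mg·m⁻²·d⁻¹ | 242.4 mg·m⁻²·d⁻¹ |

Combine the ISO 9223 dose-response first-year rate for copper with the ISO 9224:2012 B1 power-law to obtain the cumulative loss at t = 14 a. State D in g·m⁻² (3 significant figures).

copper: T>10 °C ⇒ hinge -0.080·(11.2−10) = -0.0960
  Pd branch = 0.0053·Pd^0.26·e^(0.059·RH+f) = 2.981 μm/a
  Sd branch = 0.01025·Sd^0.27·e^(0.036·RH+0.049·T) = 1.995 μm/a
  r_corr = 2.981 + 1.995 = 4.976 μm/a
ISO 9224: D(t) = r_corr · t^b with b = 0.667 (copper, B1)
  D(14) = 4.976 × 14^0.667 = 4.976 × 5.814 = 28.93 μm
  Mass loss = 28.93 μm × 8.96 g/cm³ = 259.2 g·m⁻²

D(14) = 259 g·m⁻²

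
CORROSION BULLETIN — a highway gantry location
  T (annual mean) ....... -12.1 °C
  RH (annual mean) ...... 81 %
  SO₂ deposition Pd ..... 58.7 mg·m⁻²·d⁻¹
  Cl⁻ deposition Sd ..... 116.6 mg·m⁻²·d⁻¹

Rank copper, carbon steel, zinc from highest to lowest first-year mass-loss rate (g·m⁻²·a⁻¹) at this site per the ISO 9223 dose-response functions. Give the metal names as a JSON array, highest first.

copper: f(T) = +0.126·(T−10) [T≤10 °C] = -2.7846
  SO₂ term: 0.0053·58.7^0.26·exp(0.059·81-2.7846) = 0.1123
  Sd branch = 0.01025·Sd^0.27·e^(0.036·RH+0.049·T) = 0.3781 μm/a
  sum: 0.1123 + 0.3781 → r_corr = 0.4904 μm/a
  mass loss = 0.4904 μm/a × 8.96 g/cm³ = 4.394 g·m⁻²·a⁻¹
carbon steel: f(T) = +0.150·(T−10) [T≤10 °C] = -3.3150
  SO₂ term: 1.77·58.7^0.52·exp(0.02·81-3.3150) = 2.701
  Cl⁻ term: 0.102·116.6^0.62·exp(0.033·81+0.04·-12.1) = 17.4
  sum: 2.701 + 17.4 → r_corr = 20.1 μm/a
  mass loss = 20.1 μm/a × 7.85 g/cm³ = 157.8 g·m⁻²·a⁻¹
zinc: f(T) = +0.038·(T−10) [T≤10 °C] = -0.8398
  Pd branch = 0.0129·Pd^0.44·e^(0.046·RH+f) = 1.388 μm/a
  Cl⁻ term: 0.0175·116.6^0.57·exp(0.008·81+0.085·-12.1) = 0.1802
  r_corr = 1.388 + 0.1802 = 1.568 μm/a
  mass loss = 1.568 μm/a × 7.14 g/cm³ = 11.19 g·m⁻²·a⁻¹
Ordering by g·m⁻²·a⁻¹: carbon steel (158) > zinc (11.2) > copper (4.39)

["carbon steel", "zinc", "copper"]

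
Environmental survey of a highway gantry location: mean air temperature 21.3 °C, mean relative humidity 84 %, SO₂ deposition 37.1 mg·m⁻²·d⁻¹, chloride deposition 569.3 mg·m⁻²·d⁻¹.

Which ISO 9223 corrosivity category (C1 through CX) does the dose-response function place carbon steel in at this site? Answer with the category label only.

carbon steel: temperature factor f = -0.054·(11.3) = -0.6102
  sulphur-dioxide contribution → 33.78 μm/a
  chloride contribution → 195.3 μm/a
  total first-year rate 229.1 μm/a
Category bounds: 200…700 μm/a bracket r_corr ⇒ CX

CX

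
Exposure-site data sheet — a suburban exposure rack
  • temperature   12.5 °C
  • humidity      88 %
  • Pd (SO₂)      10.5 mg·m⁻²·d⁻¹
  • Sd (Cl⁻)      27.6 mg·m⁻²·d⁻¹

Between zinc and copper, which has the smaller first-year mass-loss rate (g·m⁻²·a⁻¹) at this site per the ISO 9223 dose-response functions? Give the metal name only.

zinc: f(T) = -0.071·(T−10) [T>10 °C] = -0.1775
  SO₂ term: 0.0129·10.5^0.44·exp(0.046·88-0.1775) = 1.741
  Sd branch = 0.0175·Sd^0.57·e^(0.008·RH+0.085·T) = 0.6785 μm/a
  sum: 1.741 + 0.6785 → r_corr = 2.42 μm/a
  mass loss = 2.42 μm/a × 7.14 g/cm³ = 17.28 g·m⁻²·a⁻¹
copper: temperature factor f = -0.080·(2.5) = -0.2000
  SO₂ term: 0.0053·10.5^0.26·exp(0.059·88-0.2000) = 1.438
  Cl⁻ term: 0.01025·27.6^0.27·exp(0.036·88+0.049·12.5) = 1.101
  r_corr = 1.438 + 1.101 = 2.539 μm/a
  mass loss = 2.539 μm/a × 8.96 g/cm³ = 22.75 g·m⁻²·a⁻¹
Ordering by g·m⁻²·a⁻¹: copper (22.7) > zinc (17.3)

zinc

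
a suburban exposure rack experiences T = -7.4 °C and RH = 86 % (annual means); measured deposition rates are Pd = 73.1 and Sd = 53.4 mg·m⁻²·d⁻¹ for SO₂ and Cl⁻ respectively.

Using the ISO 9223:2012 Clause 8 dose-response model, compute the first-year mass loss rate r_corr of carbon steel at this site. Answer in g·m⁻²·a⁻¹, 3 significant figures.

carbon steel: temperature factor f = +0.150·(-17.4) = -2.6100
  Pd branch = 1.77·Pd^0.52·e^(0.02·RH+f) = 6.772 μm/a
  Sd branch = 0.102·Sd^0.62·e^(0.033·RH+0.04·T) = 15.26 μm/a
  sum: 6.772 + 15.26 → r_corr = 22.03 μm/a
Convert to mass loss: 22.03 μm/a × 7.85 g/cm³ = 173 g·m⁻²·a⁻¹

r_corr = 173 g·m⁻²·a⁻¹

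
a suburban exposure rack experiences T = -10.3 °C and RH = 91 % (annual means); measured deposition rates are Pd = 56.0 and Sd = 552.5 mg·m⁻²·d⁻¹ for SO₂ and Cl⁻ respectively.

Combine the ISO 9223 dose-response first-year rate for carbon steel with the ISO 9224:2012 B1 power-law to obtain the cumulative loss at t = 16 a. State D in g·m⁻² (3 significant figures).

carbon steel: T≤10 °C ⇒ hinge +0.150·(-10.3−10) = -3.0450
  sulphur-dioxide contribution → 4.217 μm/a
  chloride contribution → 68.25 μm/a
  ⇒ r_corr(carbon steel) = 72.47 μm/a
Power-law: D(16) = r_corr · 16^0.523
  D(16) = 72.47 × 16^0.523 = 72.47 × 4.263 = 309 μm
  Mass loss = 309 μm × 7.85 g/cm³ = 2425 g·m⁻²

D(16) = 2.43e+03 g·m⁻²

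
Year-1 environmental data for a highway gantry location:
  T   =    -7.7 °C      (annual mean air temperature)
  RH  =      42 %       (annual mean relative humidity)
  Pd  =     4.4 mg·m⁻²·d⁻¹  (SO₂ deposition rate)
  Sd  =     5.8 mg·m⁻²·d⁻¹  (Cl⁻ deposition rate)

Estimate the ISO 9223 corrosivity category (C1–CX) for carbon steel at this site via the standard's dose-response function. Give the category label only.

carbon steel: f(T) = +0.150·(T−10) [T≤10 °C] = -2.6550
  SO₂ term: 1.77·4.4^0.52·exp(0.02·42-2.6550) = 0.6228
  Sd branch = 0.102·Sd^0.62·e^(0.033·RH+0.04·T) = 0.8914 μm/a
  sum: 0.6228 + 0.8914 → r_corr = 1.514 μm/a
1.51 μm/a falls in (1.3, 25] for carbon steel → category C2

C2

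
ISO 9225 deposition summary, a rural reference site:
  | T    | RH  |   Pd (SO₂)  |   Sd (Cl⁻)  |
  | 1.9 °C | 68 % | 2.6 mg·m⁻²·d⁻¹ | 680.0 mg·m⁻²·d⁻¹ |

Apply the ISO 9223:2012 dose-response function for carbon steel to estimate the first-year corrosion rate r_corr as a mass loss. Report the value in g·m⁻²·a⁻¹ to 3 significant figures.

r_corr = 491 g·m⁻²·a⁻¹

carbon steel: f(T) = +0.150·(T−10) [T≤10 °C] = -1.2150
  sulphur-dioxide contribution → 3.363 μm/a
  chloride contribution → 59.2 μm/a
  ⇒ r_corr(carbon steel) = 62.56 μm/a
Convert to mass loss: 62.56 μm/a × 7.85 g/cm³ = 491.1 g·m⁻²·a⁻¹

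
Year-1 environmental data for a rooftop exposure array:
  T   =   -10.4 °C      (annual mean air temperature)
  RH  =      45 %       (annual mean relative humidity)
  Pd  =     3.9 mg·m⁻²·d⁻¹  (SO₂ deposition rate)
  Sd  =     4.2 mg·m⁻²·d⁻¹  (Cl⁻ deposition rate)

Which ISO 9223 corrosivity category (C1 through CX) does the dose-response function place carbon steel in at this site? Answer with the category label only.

C1

carbon steel: temperature factor f = +0.150·(-20.4) = -3.0600
  Pd branch = 1.77·Pd^0.52·e^(0.02·RH+f) = 0.4142 μm/a
  Cl⁻ term: 0.102·4.2^0.62·exp(0.033·45+0.04·-10.4) = 0.7232
  r_corr = 0.4142 + 0.7232 = 1.137 μm/a
Category bounds: 0…1.3 μm/a bracket r_corr ⇒ C1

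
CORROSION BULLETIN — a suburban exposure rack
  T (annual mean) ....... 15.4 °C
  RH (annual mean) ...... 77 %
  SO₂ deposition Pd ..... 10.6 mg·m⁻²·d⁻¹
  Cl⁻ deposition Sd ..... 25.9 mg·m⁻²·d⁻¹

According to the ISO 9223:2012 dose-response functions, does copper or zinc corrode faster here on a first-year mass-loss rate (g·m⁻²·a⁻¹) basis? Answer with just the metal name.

copper

copper: f(T) = -0.080·(T−10) [T>10 °C] = -0.4320
  SO₂ term: 0.0053·10.6^0.26·exp(0.059·77-0.4320) = 0.5974
  Sd branch = 0.01025·Sd^0.27·e^(0.036·RH+0.049·T) = 0.8393 μm/a
  r_corr = 0.5974 + 0.8393 = 1.437 μm/a
  mass loss = 1.437 μm/a × 8.96 g/cm³ = 12.87 g·m⁻²·a⁻¹
zinc: T>10 °C ⇒ hinge -0.071·(15.4−10) = -0.3834
  SO₂ term: 0.0129·10.6^0.44·exp(0.046·77-0.3834) = 0.858
  Cl⁻ term: 0.0175·25.9^0.57·exp(0.008·77+0.085·15.4) = 0.7667
  sum: 0.858 + 0.7667 → r_corr = 1.625 μm/a
  mass loss = 1.625 μm/a × 7.14 g/cm³ = 11.6 g·m⁻²·a⁻¹
Ordering by g·m⁻²·a⁻¹: copper (12.9) > zinc (11.6)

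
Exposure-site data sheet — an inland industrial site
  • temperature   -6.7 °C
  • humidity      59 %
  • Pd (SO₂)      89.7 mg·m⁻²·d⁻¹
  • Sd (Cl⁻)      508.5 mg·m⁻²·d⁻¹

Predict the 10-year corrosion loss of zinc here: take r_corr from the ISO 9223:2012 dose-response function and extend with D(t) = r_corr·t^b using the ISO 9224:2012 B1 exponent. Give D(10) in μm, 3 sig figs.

D(10) = 8.45 μm

zinc: temperature factor f = +0.038·(-16.7) = -0.6346
  Pd branch = 0.0129·Pd^0.44·e^(0.046·RH+f) = 0.7463 μm/a
  Sd branch = 0.0175·Sd^0.57·e^(0.008·RH+0.085·T) = 0.5537 μm/a
  sum: 0.7463 + 0.5537 → r_corr = 1.3 μm/a
Power-law: D(10) = r_corr · 10^0.813
  D(10) = 1.3 × 10^0.813 = 1.3 × 6.501 = 8.451 μm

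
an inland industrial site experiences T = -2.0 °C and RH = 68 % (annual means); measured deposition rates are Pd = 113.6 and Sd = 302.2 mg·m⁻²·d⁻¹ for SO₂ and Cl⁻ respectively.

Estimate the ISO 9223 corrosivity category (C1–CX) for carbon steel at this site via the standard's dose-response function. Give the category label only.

C3

carbon steel: f(T) = +0.150·(T−10) [T≤10 °C] = -1.8000
  Pd branch = 1.77·Pd^0.52·e^(0.02·RH+f) = 13.36 μm/a
  Sd branch = 0.102·Sd^0.62·e^(0.033·RH+0.04·T) = 30.63 μm/a
  sum: 13.36 + 30.63 → r_corr = 43.99 μm/a
Category bounds: 25…50 μm/a bracket r_corr ⇒ C3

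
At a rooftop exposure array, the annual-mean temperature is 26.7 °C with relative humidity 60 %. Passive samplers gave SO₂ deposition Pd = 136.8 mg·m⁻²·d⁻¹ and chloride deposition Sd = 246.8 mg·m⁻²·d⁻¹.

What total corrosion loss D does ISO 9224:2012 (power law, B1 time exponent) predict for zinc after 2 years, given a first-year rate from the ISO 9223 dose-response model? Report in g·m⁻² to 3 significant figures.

zinc: temperature factor f = -0.071·(16.7) = -1.1857
  Pd branch = 0.0129·Pd^0.44·e^(0.046·RH+f) = 0.5422 μm/a
  Cl⁻ term: 0.0175·246.8^0.57·exp(0.008·60+0.085·26.7) = 6.321
  r_corr = 0.5422 + 6.321 = 6.863 μm/a
Long-term exponent b (ISO 9224 Table 2, B1) = 0.813
  D(2) = 6.863 × 2^0.813 = 6.863 × 1.757 = 12.06 μm
  Mass loss = 12.06 μm × 7.14 g/cm³ = 86.09 g·m⁻²

D(2) = 86.1 g·m⁻²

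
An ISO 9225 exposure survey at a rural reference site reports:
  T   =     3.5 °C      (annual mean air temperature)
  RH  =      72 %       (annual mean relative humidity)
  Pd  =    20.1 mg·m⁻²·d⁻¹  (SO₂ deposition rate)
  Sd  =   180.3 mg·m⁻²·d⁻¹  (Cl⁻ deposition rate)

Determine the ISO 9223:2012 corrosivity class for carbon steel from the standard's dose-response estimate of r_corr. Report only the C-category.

carbon steel: T≤10 °C ⇒ hinge +0.150·(3.5−10) = -0.9750
  SO₂ term: 1.77·20.1^0.52·exp(0.02·72-0.9750) = 13.41
  Sd branch = 0.102·Sd^0.62·e^(0.033·RH+0.04·T) = 31.62 μm/a
  sum: 13.41 + 31.62 → r_corr = 45.04 μm/a
Category bounds: 25…50 μm/a bracket r_corr ⇒ C3

C3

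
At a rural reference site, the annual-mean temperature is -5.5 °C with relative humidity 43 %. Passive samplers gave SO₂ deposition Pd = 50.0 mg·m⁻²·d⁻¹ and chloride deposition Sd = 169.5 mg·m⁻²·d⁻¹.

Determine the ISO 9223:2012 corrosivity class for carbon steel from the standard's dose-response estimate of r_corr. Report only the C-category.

carbon steel: T≤10 °C ⇒ hinge +0.150·(-5.5−10) = -2.3250
  sulphur-dioxide contribution → 3.127 μm/a
  chloride contribution → 8.155 μm/a
  ⇒ r_corr(carbon steel) = 11.28 μm/a
Category bounds: 1.3…25 μm/a bracket r_corr ⇒ C2

C2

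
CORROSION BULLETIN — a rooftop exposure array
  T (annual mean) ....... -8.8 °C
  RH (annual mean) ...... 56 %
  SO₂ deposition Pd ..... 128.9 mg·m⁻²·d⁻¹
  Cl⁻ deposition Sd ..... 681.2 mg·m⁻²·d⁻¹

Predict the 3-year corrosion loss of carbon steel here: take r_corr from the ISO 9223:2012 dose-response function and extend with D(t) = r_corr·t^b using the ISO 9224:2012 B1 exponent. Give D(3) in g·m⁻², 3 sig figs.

D(3) = 419 g·m⁻²

carbon steel: f(T) = +0.150·(T−10) [T≤10 °C] = -2.8200
  SO₂ term: 1.77·128.9^0.52·exp(0.02·56-2.8200) = 4.046
  Cl⁻ term: 0.102·681.2^0.62·exp(0.033·56+0.04·-8.8) = 26
  r_corr = 4.046 + 26 = 30.04 μm/a
ISO 9224: D(t) = r_corr · t^b with b = 0.523 (carbon steel, B1)
  D(3) = 30.04 × 3^0.523 = 30.04 × 1.776 = 53.37 μm
  Mass loss = 53.37 μm × 7.85 g/cm³ = 418.9 g·m⁻²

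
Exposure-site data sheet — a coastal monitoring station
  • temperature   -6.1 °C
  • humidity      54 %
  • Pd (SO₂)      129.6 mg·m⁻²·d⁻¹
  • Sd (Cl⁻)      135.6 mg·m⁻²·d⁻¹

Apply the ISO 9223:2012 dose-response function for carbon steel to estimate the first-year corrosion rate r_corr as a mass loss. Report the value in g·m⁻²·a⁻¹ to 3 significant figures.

carbon steel: f(T) = +0.150·(T−10) [T≤10 °C] = -2.4150
  Pd branch = 1.77·Pd^0.52·e^(0.02·RH+f) = 5.844 μm/a
  Sd branch = 0.102·Sd^0.62·e^(0.033·RH+0.04·T) = 9.967 μm/a
  sum: 5.844 + 9.967 → r_corr = 15.81 μm/a
Convert to mass loss: 15.81 μm/a × 7.85 g/cm³ = 124.1 g·m⁻²·a⁻¹

r_corr = 124 g·m⁻²·a⁻¹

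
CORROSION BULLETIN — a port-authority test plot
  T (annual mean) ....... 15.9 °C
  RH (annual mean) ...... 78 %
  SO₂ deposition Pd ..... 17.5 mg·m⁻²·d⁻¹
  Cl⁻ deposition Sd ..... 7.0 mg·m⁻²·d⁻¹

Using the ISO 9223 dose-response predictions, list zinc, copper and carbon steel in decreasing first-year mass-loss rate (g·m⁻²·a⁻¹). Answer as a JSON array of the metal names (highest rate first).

["carbon steel", "copper", "zinc"]

zinc: f(T) = -0.071·(T−10) [T>10 °C] = -0.4189
  Pd branch = 0.0129·Pd^0.44·e^(0.046·RH+f) = 1.081 μm/a
  Sd branch = 0.0175·Sd^0.57·e^(0.008·RH+0.085·T) = 0.3826 μm/a
  sum: 1.081 + 0.3826 → r_corr = 1.464 μm/a
  mass loss = 1.464 μm/a × 7.14 g/cm³ = 10.45 g·m⁻²·a⁻¹
copper: f(T) = -0.080·(T−10) [T>10 °C] = -0.4720
  Pd branch = 0.0053·Pd^0.26·e^(0.059·RH+f) = 0.6936 μm/a
  Sd branch = 0.01025·Sd^0.27·e^(0.036·RH+0.049·T) = 0.6263 μm/a
  sum: 0.6936 + 0.6263 → r_corr = 1.32 μm/a
  mass loss = 1.32 μm/a × 8.96 g/cm³ = 11.83 g·m⁻²·a⁻¹
carbon steel: T>10 °C ⇒ hinge -0.054·(15.9−10) = -0.3186
  Pd branch = 1.77·Pd^0.52·e^(0.02·RH+f) = 27.13 μm/a
  Cl⁻ term: 0.102·7.0^0.62·exp(0.033·78+0.04·15.9) = 8.446
  r_corr = 27.13 + 8.446 = 35.58 μm/a
  mass loss = 35.58 μm/a × 7.85 g/cm³ = 279.3 g·m⁻²·a⁻¹
Ordering by g·m⁻²·a⁻¹: carbon steel (279) > copper (11.8) > zinc (10.5)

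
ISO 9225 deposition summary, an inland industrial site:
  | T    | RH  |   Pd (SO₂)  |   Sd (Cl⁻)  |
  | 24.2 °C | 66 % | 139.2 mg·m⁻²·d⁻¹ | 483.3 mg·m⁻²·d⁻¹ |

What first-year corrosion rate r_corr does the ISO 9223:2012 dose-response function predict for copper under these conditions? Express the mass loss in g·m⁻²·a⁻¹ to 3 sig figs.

r_corr = 19.9 g·m⁻²·a⁻¹

copper: T>10 °C ⇒ hinge -0.080·(24.2−10) = -1.1360
  sulphur-dioxide contribution → 0.3016 μm/a
  chloride contribution → 1.916 μm/a
  total first-year rate 2.217 μm/a
Convert to mass loss: 2.217 μm/a × 8.96 g/cm³ = 19.87 g·m⁻²·a⁻¹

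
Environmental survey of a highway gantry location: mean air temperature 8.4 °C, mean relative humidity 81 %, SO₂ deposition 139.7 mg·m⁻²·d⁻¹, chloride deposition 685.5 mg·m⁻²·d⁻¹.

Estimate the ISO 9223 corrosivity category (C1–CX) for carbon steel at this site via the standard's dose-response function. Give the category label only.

carbon steel: temperature factor f = +0.150·(-1.6) = -0.2400
  SO₂ term: 1.77·139.7^0.52·exp(0.02·81-0.2400) = 91.79
  Sd branch = 0.102·Sd^0.62·e^(0.033·RH+0.04·T) = 118.5 μm/a
  sum: 91.79 + 118.5 → r_corr = 210.3 μm/a
Category bounds: 200…700 μm/a bracket r_corr ⇒ CX

CX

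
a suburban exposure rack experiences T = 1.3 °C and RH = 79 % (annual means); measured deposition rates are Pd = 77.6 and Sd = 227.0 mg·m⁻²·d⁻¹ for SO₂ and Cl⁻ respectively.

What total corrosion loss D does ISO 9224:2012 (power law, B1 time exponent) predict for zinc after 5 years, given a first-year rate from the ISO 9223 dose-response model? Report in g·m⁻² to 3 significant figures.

zinc: f(T) = +0.038·(T−10) [T≤10 °C] = -0.3306
  sulphur-dioxide contribution → 2.381 μm/a
  chloride contribution → 0.8099 μm/a
  total first-year rate 3.191 μm/a
Long-term exponent b (ISO 9224 Table 2, B1) = 0.813
  D(5) = 3.191 × 5^0.813 = 3.191 × 3.701 = 11.81 μm
  Mass loss = 11.81 μm × 7.14 g/cm³ = 84.31 g·m⁻²

D(5) = 84.3 g·m⁻²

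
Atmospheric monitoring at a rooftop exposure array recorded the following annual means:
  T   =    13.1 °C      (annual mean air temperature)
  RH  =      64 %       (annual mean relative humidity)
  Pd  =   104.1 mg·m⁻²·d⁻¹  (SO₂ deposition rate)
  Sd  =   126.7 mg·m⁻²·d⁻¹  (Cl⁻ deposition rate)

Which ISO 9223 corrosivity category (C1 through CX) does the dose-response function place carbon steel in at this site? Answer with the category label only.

C5

carbon steel: f(T) = -0.054·(T−10) [T>10 °C] = -0.1674
  sulphur-dioxide contribution → 60.29 μm/a
  chloride contribution → 28.65 μm/a
  total first-year rate 88.94 μm/a
88.9 μm/a falls in (80, 200] for carbon steel → category C5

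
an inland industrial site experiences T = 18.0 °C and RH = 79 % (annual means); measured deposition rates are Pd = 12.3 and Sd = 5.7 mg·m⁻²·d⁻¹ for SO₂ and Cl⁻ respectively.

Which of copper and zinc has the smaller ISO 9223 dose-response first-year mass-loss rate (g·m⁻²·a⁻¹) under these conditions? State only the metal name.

zinc

copper: f(T) = -0.080·(T−10) [T>10 °C] = -0.6400
  Pd branch = 0.0053·Pd^0.26·e^(0.059·RH+f) = 0.5675 μm/a
  Cl⁻ term: 0.01025·5.7^0.27·exp(0.036·79+0.049·18.0) = 0.6808
  sum: 0.5675 + 0.6808 → r_corr = 1.248 μm/a
  mass loss = 1.248 μm/a × 8.96 g/cm³ = 11.18 g·m⁻²·a⁻¹
zinc: T>10 °C ⇒ hinge -0.071·(18.0−10) = -0.5680
  SO₂ term: 0.0129·12.3^0.44·exp(0.046·79-0.5680) = 0.835
  Sd branch = 0.0175·Sd^0.57·e^(0.008·RH+0.085·T) = 0.41 μm/a
  r_corr = 0.835 + 0.41 = 1.245 μm/a
  mass loss = 1.245 μm/a × 7.14 g/cm³ = 8.89 g·m⁻²·a⁻¹
Ordering by g·m⁻²·a⁻¹: copper (11.2) > zinc (8.89)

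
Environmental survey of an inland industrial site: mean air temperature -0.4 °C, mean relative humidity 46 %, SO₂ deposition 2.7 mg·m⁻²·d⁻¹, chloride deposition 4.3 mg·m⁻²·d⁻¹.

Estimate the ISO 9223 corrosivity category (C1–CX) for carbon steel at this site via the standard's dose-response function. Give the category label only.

C2

carbon steel: temperature factor f = +0.150·(-10.4) = -1.5600
  Pd branch = 1.77·Pd^0.52·e^(0.02·RH+f) = 1.564 μm/a
  Sd branch = 0.102·Sd^0.62·e^(0.033·RH+0.04·T) = 1.132 μm/a
  sum: 1.564 + 1.132 → r_corr = 2.696 μm/a
ISO 9223 Table 2 (carbon steel): 1.3 < 2.7 ≤ 25 μm/a ⇒ C2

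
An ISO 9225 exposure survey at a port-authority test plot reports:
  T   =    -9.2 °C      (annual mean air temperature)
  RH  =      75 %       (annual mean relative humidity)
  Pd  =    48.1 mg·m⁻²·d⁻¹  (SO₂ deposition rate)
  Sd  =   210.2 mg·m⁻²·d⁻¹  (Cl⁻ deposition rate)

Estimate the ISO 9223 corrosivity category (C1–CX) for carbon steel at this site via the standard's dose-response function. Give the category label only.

carbon steel: temperature factor f = +0.150·(-19.2) = -2.8800
  SO₂ term: 1.77·48.1^0.52·exp(0.02·75-2.8800) = 3.337
  Cl⁻ term: 0.102·210.2^0.62·exp(0.033·75+0.04·-9.2) = 23.1
  r_corr = 3.337 + 23.1 = 26.44 μm/a
26.4 μm/a falls in (25, 50] for carbon steel → category C3

C3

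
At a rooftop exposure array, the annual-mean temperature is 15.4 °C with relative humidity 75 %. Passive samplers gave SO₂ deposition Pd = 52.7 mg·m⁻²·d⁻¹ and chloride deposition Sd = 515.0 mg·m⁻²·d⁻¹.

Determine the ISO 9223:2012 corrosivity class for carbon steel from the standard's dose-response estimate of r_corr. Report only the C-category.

C5

carbon steel: temperature factor f = -0.054·(5.4) = -0.2916
  sulphur-dioxide contribution → 46.57 μm/a
  chloride contribution → 107.7 μm/a
  ⇒ r_corr(carbon steel) = 154.3 μm/a
ISO 9223 Table 2 (carbon steel): 80 < 154 ≤ 200 μm/a ⇒ C5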